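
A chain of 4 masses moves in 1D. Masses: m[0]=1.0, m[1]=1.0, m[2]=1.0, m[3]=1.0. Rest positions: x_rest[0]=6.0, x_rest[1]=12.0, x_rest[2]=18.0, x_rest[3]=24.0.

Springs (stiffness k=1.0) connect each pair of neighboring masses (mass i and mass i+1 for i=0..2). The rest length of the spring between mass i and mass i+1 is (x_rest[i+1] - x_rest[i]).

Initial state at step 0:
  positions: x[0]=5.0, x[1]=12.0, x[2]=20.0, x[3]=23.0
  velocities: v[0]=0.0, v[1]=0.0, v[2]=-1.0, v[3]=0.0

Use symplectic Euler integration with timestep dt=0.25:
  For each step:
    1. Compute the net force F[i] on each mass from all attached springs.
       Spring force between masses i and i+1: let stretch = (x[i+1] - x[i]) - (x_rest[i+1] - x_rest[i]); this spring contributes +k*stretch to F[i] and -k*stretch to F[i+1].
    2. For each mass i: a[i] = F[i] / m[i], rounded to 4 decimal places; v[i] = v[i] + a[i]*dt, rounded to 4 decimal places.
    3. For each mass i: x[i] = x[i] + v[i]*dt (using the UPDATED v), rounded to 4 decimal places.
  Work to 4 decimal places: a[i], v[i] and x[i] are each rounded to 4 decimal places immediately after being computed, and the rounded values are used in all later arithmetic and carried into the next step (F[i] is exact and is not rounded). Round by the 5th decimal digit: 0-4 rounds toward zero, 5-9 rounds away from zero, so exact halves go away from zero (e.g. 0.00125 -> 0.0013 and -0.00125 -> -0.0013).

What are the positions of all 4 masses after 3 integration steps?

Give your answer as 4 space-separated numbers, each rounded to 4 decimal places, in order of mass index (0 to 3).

Answer: 5.3726 12.2056 17.7573 23.9145

Derivation:
Step 0: x=[5.0000 12.0000 20.0000 23.0000] v=[0.0000 0.0000 -1.0000 0.0000]
Step 1: x=[5.0625 12.0625 19.4375 23.1875] v=[0.2500 0.2500 -2.2500 0.7500]
Step 2: x=[5.1875 12.1485 18.6484 23.5156] v=[0.5000 0.3438 -3.1563 1.3125]
Step 3: x=[5.3726 12.2056 17.7573 23.9145] v=[0.7403 0.2285 -3.5645 1.5957]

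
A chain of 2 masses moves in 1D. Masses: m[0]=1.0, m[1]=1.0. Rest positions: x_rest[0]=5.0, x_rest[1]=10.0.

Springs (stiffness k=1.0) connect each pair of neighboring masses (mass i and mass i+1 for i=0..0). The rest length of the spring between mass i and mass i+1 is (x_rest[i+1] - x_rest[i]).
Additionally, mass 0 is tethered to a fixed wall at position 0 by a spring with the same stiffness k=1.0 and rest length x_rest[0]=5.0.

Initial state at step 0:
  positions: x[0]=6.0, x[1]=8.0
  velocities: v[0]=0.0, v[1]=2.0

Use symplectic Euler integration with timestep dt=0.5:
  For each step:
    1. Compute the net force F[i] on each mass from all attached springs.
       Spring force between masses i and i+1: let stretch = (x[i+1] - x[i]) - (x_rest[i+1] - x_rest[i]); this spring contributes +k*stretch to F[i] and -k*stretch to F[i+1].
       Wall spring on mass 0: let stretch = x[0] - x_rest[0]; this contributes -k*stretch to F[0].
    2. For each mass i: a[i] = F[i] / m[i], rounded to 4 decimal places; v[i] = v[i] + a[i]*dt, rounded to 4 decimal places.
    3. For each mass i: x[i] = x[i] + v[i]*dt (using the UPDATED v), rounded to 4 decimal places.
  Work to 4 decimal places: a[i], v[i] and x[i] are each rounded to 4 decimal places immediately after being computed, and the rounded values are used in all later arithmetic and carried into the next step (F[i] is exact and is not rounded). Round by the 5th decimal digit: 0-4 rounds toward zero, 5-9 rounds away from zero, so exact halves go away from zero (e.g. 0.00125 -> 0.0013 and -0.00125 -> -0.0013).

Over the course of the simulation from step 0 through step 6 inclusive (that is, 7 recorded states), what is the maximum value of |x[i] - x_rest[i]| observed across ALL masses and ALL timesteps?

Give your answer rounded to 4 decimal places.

Answer: 3.3948

Derivation:
Step 0: x=[6.0000 8.0000] v=[0.0000 2.0000]
Step 1: x=[5.0000 9.7500] v=[-2.0000 3.5000]
Step 2: x=[3.9375 11.5625] v=[-2.1250 3.6250]
Step 3: x=[3.7969 12.7188] v=[-0.2813 2.3125]
Step 4: x=[4.9375 12.8946] v=[2.2812 0.3516]
Step 5: x=[6.8330 12.3311] v=[3.7910 -1.1270]
Step 6: x=[8.3948 11.6431] v=[3.1236 -1.3761]
Max displacement = 3.3948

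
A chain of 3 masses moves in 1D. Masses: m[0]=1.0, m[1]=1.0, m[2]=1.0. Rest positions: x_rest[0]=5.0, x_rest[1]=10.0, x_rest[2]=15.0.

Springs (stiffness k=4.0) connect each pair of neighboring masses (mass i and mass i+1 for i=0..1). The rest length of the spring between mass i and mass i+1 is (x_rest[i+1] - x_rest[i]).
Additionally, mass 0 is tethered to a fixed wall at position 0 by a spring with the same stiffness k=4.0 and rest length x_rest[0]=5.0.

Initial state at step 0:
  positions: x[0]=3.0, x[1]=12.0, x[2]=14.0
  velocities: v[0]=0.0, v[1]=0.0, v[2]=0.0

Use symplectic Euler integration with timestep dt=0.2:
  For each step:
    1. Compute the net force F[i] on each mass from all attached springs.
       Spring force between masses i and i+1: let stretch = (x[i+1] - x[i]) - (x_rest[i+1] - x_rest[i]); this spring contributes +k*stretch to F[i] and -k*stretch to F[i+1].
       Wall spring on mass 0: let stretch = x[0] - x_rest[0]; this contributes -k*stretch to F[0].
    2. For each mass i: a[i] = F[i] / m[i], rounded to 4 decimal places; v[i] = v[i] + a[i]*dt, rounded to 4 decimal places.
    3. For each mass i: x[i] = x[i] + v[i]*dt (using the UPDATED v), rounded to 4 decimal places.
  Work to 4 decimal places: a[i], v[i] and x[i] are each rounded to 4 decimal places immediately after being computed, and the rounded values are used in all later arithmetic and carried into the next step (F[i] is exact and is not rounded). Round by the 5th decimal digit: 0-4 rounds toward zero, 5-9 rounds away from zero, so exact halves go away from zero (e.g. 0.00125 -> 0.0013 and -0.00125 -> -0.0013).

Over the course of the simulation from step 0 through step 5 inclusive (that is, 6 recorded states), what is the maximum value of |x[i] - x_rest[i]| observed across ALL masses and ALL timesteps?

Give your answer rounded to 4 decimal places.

Answer: 2.3585

Derivation:
Step 0: x=[3.0000 12.0000 14.0000] v=[0.0000 0.0000 0.0000]
Step 1: x=[3.9600 10.8800 14.4800] v=[4.8000 -5.6000 2.4000]
Step 2: x=[5.3936 9.2288 15.1840] v=[7.1680 -8.2560 3.5200]
Step 3: x=[6.5779 7.9168 15.7352] v=[5.9213 -6.5600 2.7558]
Step 4: x=[6.9239 7.6415 15.8354] v=[1.7301 -1.3764 0.5011]
Step 5: x=[6.2769 8.5624 15.4246] v=[-3.2349 4.6046 -2.0540]
Max displacement = 2.3585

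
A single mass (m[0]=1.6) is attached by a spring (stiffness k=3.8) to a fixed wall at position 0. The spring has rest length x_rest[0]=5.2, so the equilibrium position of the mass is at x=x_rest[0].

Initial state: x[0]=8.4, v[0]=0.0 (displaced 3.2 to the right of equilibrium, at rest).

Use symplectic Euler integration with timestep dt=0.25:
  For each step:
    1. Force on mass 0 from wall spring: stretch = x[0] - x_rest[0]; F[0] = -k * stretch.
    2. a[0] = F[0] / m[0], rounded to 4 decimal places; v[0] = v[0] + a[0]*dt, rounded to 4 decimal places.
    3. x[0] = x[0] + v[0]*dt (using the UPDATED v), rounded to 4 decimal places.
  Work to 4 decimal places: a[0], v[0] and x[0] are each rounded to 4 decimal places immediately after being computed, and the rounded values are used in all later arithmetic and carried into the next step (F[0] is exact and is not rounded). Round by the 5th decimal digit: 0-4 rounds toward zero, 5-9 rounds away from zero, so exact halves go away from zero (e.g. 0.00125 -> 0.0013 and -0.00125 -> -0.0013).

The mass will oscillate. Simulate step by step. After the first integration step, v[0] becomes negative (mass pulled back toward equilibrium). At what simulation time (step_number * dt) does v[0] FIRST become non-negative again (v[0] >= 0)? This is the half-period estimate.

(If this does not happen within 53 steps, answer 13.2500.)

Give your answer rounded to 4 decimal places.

Step 0: x=[8.4000] v=[0.0000]
Step 1: x=[7.9250] v=[-1.9000]
Step 2: x=[7.0455] v=[-3.5180]
Step 3: x=[5.8921] v=[-4.6138]
Step 4: x=[4.6359] v=[-5.0247]
Step 5: x=[3.4635] v=[-4.6898]
Step 6: x=[2.5488] v=[-3.6588]
Step 7: x=[2.0276] v=[-2.0847]
Step 8: x=[1.9773] v=[-0.2011]
Step 9: x=[2.4054] v=[1.7124]
First v>=0 after going negative at step 9, time=2.2500

Answer: 2.2500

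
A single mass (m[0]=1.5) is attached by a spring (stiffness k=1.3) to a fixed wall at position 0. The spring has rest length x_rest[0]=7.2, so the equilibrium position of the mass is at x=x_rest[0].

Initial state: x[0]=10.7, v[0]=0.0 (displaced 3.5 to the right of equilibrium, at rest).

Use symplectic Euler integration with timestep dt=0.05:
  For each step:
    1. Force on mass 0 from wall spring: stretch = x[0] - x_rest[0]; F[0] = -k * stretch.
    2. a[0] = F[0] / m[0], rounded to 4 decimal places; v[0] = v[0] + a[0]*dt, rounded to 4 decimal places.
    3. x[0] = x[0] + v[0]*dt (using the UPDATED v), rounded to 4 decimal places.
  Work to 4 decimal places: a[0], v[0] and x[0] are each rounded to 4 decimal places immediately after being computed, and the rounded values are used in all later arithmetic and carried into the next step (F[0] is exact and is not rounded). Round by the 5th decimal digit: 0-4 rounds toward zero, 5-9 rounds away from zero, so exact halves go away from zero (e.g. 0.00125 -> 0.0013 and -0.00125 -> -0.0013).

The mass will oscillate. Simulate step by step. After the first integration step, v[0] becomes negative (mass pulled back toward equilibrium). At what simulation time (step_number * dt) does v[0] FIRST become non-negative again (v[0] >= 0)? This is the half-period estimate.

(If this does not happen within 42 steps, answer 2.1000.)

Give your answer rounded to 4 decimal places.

Answer: 2.1000

Derivation:
Step 0: x=[10.7000] v=[0.0000]
Step 1: x=[10.6924] v=[-0.1517]
Step 2: x=[10.6773] v=[-0.3030]
Step 3: x=[10.6546] v=[-0.4537]
Step 4: x=[10.6244] v=[-0.6034]
Step 5: x=[10.5868] v=[-0.7518]
Step 6: x=[10.5419] v=[-0.8986]
Step 7: x=[10.4897] v=[-1.0434]
Step 8: x=[10.4304] v=[-1.1860]
Step 9: x=[10.3641] v=[-1.3260]
Step 10: x=[10.2909] v=[-1.4631]
Step 11: x=[10.2111] v=[-1.5970]
Step 12: x=[10.1247] v=[-1.7275]
Step 13: x=[10.0320] v=[-1.8542]
Step 14: x=[9.9332] v=[-1.9769]
Step 15: x=[9.8284] v=[-2.0953]
Step 16: x=[9.7179] v=[-2.2092]
Step 17: x=[9.6020] v=[-2.3183]
Step 18: x=[9.4809] v=[-2.4224]
Step 19: x=[9.3548] v=[-2.5212]
Step 20: x=[9.2241] v=[-2.6146]
Step 21: x=[9.0890] v=[-2.7023]
Step 22: x=[8.9498] v=[-2.7842]
Step 23: x=[8.8068] v=[-2.8600]
Step 24: x=[8.6603] v=[-2.9296]
Step 25: x=[8.5107] v=[-2.9929]
Step 26: x=[8.3582] v=[-3.0497]
Step 27: x=[8.2032] v=[-3.0999]
Step 28: x=[8.0460] v=[-3.1434]
Step 29: x=[7.8870] v=[-3.1801]
Step 30: x=[7.7265] v=[-3.2099]
Step 31: x=[7.5649] v=[-3.2327]
Step 32: x=[7.4025] v=[-3.2485]
Step 33: x=[7.2396] v=[-3.2573]
Step 34: x=[7.0767] v=[-3.2590]
Step 35: x=[6.9140] v=[-3.2537]
Step 36: x=[6.7519] v=[-3.2413]
Step 37: x=[6.5908] v=[-3.2219]
Step 38: x=[6.4310] v=[-3.1955]
Step 39: x=[6.2729] v=[-3.1622]
Step 40: x=[6.1168] v=[-3.1220]
Step 41: x=[5.9630] v=[-3.0751]
Step 42: x=[5.8119] v=[-3.0215]
v[0] did not become non-negative within 42 steps; using fallback time=2.1000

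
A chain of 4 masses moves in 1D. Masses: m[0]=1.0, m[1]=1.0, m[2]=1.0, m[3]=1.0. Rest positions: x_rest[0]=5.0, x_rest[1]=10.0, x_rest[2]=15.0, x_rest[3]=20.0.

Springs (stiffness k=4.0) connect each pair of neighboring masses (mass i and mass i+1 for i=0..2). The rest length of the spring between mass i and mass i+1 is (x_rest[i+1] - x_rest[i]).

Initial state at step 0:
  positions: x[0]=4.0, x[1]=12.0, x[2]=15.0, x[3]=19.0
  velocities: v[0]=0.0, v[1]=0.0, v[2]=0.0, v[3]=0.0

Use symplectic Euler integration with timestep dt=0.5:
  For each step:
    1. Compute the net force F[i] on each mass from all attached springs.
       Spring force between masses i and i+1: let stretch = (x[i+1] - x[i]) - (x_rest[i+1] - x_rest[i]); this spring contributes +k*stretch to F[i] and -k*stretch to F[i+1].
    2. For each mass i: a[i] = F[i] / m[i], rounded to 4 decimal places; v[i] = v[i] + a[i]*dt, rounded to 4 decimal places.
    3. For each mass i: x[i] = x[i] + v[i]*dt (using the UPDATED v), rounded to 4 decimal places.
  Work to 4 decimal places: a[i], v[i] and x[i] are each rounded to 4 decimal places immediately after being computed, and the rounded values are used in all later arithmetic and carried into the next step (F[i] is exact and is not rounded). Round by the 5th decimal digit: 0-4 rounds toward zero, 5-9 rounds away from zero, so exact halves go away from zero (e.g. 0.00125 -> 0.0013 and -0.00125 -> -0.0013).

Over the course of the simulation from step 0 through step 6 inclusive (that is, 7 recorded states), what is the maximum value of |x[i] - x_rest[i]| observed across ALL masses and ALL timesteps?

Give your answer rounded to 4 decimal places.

Answer: 3.0000

Derivation:
Step 0: x=[4.0000 12.0000 15.0000 19.0000] v=[0.0000 0.0000 0.0000 0.0000]
Step 1: x=[7.0000 7.0000 16.0000 20.0000] v=[6.0000 -10.0000 2.0000 2.0000]
Step 2: x=[5.0000 11.0000 12.0000 22.0000] v=[-4.0000 8.0000 -8.0000 4.0000]
Step 3: x=[4.0000 10.0000 17.0000 19.0000] v=[-2.0000 -2.0000 10.0000 -6.0000]
Step 4: x=[4.0000 10.0000 17.0000 19.0000] v=[0.0000 0.0000 0.0000 0.0000]
Step 5: x=[5.0000 11.0000 12.0000 22.0000] v=[2.0000 2.0000 -10.0000 6.0000]
Step 6: x=[7.0000 7.0000 16.0000 20.0000] v=[4.0000 -8.0000 8.0000 -4.0000]
Max displacement = 3.0000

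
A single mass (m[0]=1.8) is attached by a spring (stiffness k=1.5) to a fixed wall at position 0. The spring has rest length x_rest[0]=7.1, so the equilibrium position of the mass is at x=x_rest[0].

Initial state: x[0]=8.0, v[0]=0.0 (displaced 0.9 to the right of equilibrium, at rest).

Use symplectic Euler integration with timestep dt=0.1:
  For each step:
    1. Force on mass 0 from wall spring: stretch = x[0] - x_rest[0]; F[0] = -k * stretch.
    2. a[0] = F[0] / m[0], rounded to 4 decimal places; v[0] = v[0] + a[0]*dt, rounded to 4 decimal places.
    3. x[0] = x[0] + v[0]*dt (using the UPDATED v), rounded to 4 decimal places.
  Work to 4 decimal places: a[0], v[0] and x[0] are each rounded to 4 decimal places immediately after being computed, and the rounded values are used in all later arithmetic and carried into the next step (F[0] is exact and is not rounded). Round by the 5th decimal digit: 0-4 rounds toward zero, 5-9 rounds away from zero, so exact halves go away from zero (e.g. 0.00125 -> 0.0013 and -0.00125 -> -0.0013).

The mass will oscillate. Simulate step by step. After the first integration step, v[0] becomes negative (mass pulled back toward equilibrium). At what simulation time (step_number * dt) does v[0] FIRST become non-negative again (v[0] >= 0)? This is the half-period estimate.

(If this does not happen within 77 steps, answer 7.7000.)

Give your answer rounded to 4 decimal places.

Answer: 3.5000

Derivation:
Step 0: x=[8.0000] v=[0.0000]
Step 1: x=[7.9925] v=[-0.0750]
Step 2: x=[7.9776] v=[-0.1494]
Step 3: x=[7.9554] v=[-0.2225]
Step 4: x=[7.9260] v=[-0.2938]
Step 5: x=[7.8897] v=[-0.3626]
Step 6: x=[7.8469] v=[-0.4284]
Step 7: x=[7.7978] v=[-0.4906]
Step 8: x=[7.7429] v=[-0.5488]
Step 9: x=[7.6827] v=[-0.6024]
Step 10: x=[7.6176] v=[-0.6510]
Step 11: x=[7.5482] v=[-0.6941]
Step 12: x=[7.4751] v=[-0.7315]
Step 13: x=[7.3988] v=[-0.7628]
Step 14: x=[7.3200] v=[-0.7877]
Step 15: x=[7.2394] v=[-0.8060]
Step 16: x=[7.1576] v=[-0.8176]
Step 17: x=[7.0754] v=[-0.8224]
Step 18: x=[6.9934] v=[-0.8204]
Step 19: x=[6.9123] v=[-0.8115]
Step 20: x=[6.8327] v=[-0.7959]
Step 21: x=[6.7553] v=[-0.7736]
Step 22: x=[6.6808] v=[-0.7449]
Step 23: x=[6.6098] v=[-0.7100]
Step 24: x=[6.5429] v=[-0.6692]
Step 25: x=[6.4806] v=[-0.6228]
Step 26: x=[6.4235] v=[-0.5712]
Step 27: x=[6.3720] v=[-0.5148]
Step 28: x=[6.3266] v=[-0.4541]
Step 29: x=[6.2876] v=[-0.3897]
Step 30: x=[6.2554] v=[-0.3220]
Step 31: x=[6.2302] v=[-0.2516]
Step 32: x=[6.2123] v=[-0.1791]
Step 33: x=[6.2018] v=[-0.1051]
Step 34: x=[6.1988] v=[-0.0303]
Step 35: x=[6.2033] v=[0.0448]
First v>=0 after going negative at step 35, time=3.5000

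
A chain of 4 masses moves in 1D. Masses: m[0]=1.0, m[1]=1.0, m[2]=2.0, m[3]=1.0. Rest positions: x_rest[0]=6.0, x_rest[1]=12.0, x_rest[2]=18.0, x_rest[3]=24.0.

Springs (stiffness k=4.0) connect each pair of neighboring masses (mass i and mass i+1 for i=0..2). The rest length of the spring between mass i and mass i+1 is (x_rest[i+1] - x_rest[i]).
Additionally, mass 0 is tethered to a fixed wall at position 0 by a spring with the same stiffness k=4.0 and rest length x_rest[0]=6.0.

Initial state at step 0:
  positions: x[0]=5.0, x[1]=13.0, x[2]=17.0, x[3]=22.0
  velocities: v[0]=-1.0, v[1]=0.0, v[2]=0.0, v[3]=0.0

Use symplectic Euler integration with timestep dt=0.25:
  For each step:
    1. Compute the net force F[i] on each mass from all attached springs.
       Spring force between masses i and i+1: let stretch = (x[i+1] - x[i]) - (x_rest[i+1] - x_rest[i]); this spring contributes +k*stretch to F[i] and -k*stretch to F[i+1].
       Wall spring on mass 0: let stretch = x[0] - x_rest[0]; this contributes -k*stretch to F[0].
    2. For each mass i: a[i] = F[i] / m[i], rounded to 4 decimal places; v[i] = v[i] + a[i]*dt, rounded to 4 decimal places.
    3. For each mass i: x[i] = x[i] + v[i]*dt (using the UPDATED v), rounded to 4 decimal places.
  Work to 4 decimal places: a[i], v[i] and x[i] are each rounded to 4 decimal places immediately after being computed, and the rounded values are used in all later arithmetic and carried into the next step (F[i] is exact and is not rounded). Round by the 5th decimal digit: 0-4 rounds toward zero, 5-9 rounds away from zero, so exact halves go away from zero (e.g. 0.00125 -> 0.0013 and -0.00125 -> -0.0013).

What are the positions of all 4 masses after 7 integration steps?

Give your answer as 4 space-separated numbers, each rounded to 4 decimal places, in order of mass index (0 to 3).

Answer: 4.3510 12.1520 17.1784 23.9499

Derivation:
Step 0: x=[5.0000 13.0000 17.0000 22.0000] v=[-1.0000 0.0000 0.0000 0.0000]
Step 1: x=[5.5000 12.0000 17.1250 22.2500] v=[2.0000 -4.0000 0.5000 1.0000]
Step 2: x=[6.2500 10.6563 17.2500 22.7188] v=[3.0000 -5.3750 0.5000 1.8750]
Step 3: x=[6.5391 9.8594 17.2344 23.3204] v=[1.1563 -3.1876 -0.0625 2.4062]
Step 4: x=[6.0235 10.0762 17.0577 23.9005] v=[-2.0625 0.8671 -0.7070 2.3202]
Step 5: x=[5.0152 11.0252 16.8636 24.2699] v=[-4.0333 3.7959 -0.7764 1.4774]
Step 6: x=[4.2556 11.9313 16.8655 24.2877] v=[-3.0385 3.6243 0.0076 0.0711]
Step 7: x=[4.3510 12.1520 17.1784 23.9499] v=[0.3816 0.8828 1.2516 -1.3511]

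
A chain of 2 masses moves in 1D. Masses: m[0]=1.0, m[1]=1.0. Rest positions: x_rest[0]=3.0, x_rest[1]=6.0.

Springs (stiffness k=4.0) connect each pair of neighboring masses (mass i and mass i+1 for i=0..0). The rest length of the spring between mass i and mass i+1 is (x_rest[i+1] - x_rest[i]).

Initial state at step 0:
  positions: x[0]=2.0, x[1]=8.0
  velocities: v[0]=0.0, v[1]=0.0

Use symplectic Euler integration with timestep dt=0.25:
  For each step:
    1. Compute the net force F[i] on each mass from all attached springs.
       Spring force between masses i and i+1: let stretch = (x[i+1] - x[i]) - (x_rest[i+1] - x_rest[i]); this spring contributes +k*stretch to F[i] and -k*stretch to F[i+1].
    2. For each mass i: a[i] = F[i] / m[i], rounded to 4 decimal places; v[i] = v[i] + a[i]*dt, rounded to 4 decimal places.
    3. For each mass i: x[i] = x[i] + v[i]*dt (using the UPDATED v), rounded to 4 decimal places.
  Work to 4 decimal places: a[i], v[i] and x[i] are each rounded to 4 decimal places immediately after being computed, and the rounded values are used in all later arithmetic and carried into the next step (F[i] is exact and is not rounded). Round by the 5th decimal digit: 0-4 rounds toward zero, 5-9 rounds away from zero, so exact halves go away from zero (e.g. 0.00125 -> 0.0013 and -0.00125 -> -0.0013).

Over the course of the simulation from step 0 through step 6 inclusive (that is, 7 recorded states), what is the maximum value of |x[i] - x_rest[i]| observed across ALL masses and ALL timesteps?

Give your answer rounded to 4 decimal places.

Answer: 2.0938

Derivation:
Step 0: x=[2.0000 8.0000] v=[0.0000 0.0000]
Step 1: x=[2.7500 7.2500] v=[3.0000 -3.0000]
Step 2: x=[3.8750 6.1250] v=[4.5000 -4.5000]
Step 3: x=[4.8125 5.1875] v=[3.7500 -3.7500]
Step 4: x=[5.0938 4.9063] v=[1.1250 -1.1250]
Step 5: x=[4.5782 5.4219] v=[-2.0625 2.0625]
Step 6: x=[3.5235 6.4766] v=[-4.2188 4.2188]
Max displacement = 2.0938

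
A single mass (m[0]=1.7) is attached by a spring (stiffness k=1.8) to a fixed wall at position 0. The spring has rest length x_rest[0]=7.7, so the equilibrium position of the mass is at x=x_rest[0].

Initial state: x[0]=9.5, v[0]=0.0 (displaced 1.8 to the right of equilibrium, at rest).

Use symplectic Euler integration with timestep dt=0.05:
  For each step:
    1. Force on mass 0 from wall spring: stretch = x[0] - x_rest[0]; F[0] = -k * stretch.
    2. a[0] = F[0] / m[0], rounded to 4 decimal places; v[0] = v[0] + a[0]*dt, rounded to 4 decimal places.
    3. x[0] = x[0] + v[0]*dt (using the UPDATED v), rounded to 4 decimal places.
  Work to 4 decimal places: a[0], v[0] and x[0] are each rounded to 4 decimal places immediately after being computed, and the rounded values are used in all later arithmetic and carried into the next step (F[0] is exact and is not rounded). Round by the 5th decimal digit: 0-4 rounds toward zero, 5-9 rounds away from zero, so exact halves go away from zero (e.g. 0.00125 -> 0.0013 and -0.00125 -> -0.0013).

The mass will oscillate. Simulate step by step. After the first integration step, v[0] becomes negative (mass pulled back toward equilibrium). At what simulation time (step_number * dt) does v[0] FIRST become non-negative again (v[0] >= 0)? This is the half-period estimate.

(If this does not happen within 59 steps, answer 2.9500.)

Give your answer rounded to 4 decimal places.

Step 0: x=[9.5000] v=[0.0000]
Step 1: x=[9.4952] v=[-0.0953]
Step 2: x=[9.4857] v=[-0.1903]
Step 3: x=[9.4715] v=[-0.2848]
Step 4: x=[9.4526] v=[-0.3786]
Step 5: x=[9.4290] v=[-0.4714]
Step 6: x=[9.4009] v=[-0.5629]
Step 7: x=[9.3683] v=[-0.6530]
Step 8: x=[9.3312] v=[-0.7413]
Step 9: x=[9.2898] v=[-0.8277]
Step 10: x=[9.2442] v=[-0.9119]
Step 11: x=[9.1945] v=[-0.9937]
Step 12: x=[9.1409] v=[-1.0728]
Step 13: x=[9.0834] v=[-1.1491]
Step 14: x=[9.0223] v=[-1.2223]
Step 15: x=[8.9577] v=[-1.2923]
Step 16: x=[8.8898] v=[-1.3589]
Step 17: x=[8.8187] v=[-1.4219]
Step 18: x=[8.7446] v=[-1.4811]
Step 19: x=[8.6678] v=[-1.5364]
Step 20: x=[8.5884] v=[-1.5876]
Step 21: x=[8.5067] v=[-1.6346]
Step 22: x=[8.4228] v=[-1.6773]
Step 23: x=[8.3370] v=[-1.7156]
Step 24: x=[8.2495] v=[-1.7493]
Step 25: x=[8.1606] v=[-1.7784]
Step 26: x=[8.0705] v=[-1.8028]
Step 27: x=[7.9794] v=[-1.8224]
Step 28: x=[7.8875] v=[-1.8372]
Step 29: x=[7.7951] v=[-1.8471]
Step 30: x=[7.7025] v=[-1.8521]
Step 31: x=[7.6099] v=[-1.8522]
Step 32: x=[7.5175] v=[-1.8474]
Step 33: x=[7.4256] v=[-1.8377]
Step 34: x=[7.3344] v=[-1.8232]
Step 35: x=[7.2442] v=[-1.8038]
Step 36: x=[7.1552] v=[-1.7797]
Step 37: x=[7.0677] v=[-1.7509]
Step 38: x=[6.9818] v=[-1.7174]
Step 39: x=[6.8978] v=[-1.6794]
Step 40: x=[6.8160] v=[-1.6369]
Step 41: x=[6.7365] v=[-1.5901]
Step 42: x=[6.6595] v=[-1.5391]
Step 43: x=[6.5853] v=[-1.4840]
Step 44: x=[6.5141] v=[-1.4250]
Step 45: x=[6.4460] v=[-1.3622]
Step 46: x=[6.3812] v=[-1.2958]
Step 47: x=[6.3199] v=[-1.2260]
Step 48: x=[6.2623] v=[-1.1529]
Step 49: x=[6.2085] v=[-1.0768]
Step 50: x=[6.1586] v=[-0.9978]
Step 51: x=[6.1128] v=[-0.9162]
Step 52: x=[6.0712] v=[-0.8322]
Step 53: x=[6.0339] v=[-0.7460]
Step 54: x=[6.0010] v=[-0.6578]
Step 55: x=[5.9726] v=[-0.5679]
Step 56: x=[5.9488] v=[-0.4765]
Step 57: x=[5.9296] v=[-0.3838]
Step 58: x=[5.9151] v=[-0.2901]
Step 59: x=[5.9053] v=[-0.1956]
v[0] did not become non-negative within 59 steps; using fallback time=2.9500

Answer: 2.9500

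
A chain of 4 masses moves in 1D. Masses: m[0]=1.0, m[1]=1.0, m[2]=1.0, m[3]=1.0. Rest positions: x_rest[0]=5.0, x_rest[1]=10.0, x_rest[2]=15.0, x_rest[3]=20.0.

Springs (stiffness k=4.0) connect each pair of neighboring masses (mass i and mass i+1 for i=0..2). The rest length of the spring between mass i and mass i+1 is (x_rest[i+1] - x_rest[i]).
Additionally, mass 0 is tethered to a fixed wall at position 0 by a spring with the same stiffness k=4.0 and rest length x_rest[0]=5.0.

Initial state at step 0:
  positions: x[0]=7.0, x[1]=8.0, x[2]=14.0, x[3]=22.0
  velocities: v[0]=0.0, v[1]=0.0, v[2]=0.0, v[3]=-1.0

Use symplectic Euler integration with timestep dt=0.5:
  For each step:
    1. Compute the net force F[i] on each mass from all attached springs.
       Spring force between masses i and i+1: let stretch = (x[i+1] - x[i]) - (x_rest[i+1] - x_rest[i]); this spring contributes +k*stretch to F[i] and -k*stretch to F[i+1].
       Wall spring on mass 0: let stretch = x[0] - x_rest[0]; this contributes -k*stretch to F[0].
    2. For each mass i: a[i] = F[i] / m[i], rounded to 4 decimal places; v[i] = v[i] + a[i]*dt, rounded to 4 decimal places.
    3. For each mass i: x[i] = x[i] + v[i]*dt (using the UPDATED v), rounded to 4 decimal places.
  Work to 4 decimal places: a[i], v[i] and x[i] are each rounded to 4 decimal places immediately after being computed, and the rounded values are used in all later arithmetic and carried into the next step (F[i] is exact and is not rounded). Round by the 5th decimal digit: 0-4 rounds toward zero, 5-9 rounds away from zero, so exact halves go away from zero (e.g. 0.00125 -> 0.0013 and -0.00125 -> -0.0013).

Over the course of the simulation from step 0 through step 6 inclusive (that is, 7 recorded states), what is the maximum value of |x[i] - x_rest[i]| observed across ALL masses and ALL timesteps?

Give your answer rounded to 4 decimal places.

Answer: 4.5000

Derivation:
Step 0: x=[7.0000 8.0000 14.0000 22.0000] v=[0.0000 0.0000 0.0000 -1.0000]
Step 1: x=[1.0000 13.0000 16.0000 18.5000] v=[-12.0000 10.0000 4.0000 -7.0000]
Step 2: x=[6.0000 9.0000 17.5000 17.5000] v=[10.0000 -8.0000 3.0000 -2.0000]
Step 3: x=[8.0000 10.5000 10.5000 21.5000] v=[4.0000 3.0000 -14.0000 8.0000]
Step 4: x=[4.5000 9.5000 14.5000 19.5000] v=[-7.0000 -2.0000 8.0000 -4.0000]
Step 5: x=[1.5000 8.5000 18.5000 17.5000] v=[-6.0000 -2.0000 8.0000 -4.0000]
Step 6: x=[4.0000 10.5000 11.5000 21.5000] v=[5.0000 4.0000 -14.0000 8.0000]
Max displacement = 4.5000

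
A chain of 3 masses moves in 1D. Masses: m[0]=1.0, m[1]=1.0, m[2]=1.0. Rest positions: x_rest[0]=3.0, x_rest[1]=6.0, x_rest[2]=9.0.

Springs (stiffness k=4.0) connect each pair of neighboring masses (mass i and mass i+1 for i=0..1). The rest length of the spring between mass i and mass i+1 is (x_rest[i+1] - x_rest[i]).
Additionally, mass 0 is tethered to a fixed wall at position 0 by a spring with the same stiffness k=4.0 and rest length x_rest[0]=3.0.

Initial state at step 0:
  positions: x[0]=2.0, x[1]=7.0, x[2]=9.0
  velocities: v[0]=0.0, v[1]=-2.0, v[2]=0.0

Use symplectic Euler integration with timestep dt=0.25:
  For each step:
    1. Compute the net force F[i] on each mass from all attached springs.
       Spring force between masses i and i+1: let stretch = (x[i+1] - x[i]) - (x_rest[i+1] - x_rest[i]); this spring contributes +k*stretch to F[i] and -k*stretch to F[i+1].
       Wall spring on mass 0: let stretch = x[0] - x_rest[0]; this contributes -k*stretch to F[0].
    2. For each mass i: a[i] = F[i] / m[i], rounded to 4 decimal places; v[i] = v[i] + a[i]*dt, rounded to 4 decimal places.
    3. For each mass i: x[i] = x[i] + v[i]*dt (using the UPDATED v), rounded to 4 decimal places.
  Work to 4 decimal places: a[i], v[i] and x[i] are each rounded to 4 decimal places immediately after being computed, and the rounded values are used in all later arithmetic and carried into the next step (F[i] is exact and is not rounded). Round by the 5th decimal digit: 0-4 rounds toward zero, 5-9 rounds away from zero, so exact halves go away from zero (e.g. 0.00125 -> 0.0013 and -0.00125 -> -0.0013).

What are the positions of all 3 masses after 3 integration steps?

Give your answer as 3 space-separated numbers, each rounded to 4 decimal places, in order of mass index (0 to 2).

Answer: 3.7500 4.4219 9.0625

Derivation:
Step 0: x=[2.0000 7.0000 9.0000] v=[0.0000 -2.0000 0.0000]
Step 1: x=[2.7500 5.7500 9.2500] v=[3.0000 -5.0000 1.0000]
Step 2: x=[3.5625 4.6250 9.3750] v=[3.2500 -4.5000 0.5000]
Step 3: x=[3.7500 4.4219 9.0625] v=[0.7500 -0.8125 -1.2500]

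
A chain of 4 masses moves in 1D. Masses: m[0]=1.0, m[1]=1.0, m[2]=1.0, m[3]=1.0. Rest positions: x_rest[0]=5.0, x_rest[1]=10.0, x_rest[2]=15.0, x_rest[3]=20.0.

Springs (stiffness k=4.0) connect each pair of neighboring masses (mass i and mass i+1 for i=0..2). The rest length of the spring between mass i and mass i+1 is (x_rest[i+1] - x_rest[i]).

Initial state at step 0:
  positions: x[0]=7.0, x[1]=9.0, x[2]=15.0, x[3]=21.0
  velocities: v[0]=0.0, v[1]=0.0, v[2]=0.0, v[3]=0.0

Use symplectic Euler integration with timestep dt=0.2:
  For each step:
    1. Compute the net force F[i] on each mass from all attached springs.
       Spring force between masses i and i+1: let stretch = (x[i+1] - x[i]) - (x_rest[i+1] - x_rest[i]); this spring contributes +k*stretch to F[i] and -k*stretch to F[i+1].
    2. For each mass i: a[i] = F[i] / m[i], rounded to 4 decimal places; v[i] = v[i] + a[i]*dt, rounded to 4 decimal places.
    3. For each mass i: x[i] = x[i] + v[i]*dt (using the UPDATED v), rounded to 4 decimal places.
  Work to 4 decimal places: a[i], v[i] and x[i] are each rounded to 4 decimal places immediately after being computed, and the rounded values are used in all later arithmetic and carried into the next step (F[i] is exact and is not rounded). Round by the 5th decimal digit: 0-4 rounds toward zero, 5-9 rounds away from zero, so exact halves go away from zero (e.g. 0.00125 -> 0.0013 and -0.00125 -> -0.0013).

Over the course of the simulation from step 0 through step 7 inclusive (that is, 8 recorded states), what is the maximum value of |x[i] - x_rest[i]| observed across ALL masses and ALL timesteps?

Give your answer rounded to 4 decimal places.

Answer: 2.0293

Derivation:
Step 0: x=[7.0000 9.0000 15.0000 21.0000] v=[0.0000 0.0000 0.0000 0.0000]
Step 1: x=[6.5200 9.6400 15.0000 20.8400] v=[-2.4000 3.2000 0.0000 -0.8000]
Step 2: x=[5.7392 10.6384 15.0768 20.5456] v=[-3.9040 4.9920 0.3840 -1.4720]
Step 3: x=[4.9423 11.5631 15.3185 20.1762] v=[-3.9846 4.6234 1.2083 -1.8470]
Step 4: x=[4.4047 12.0293 15.7365 19.8296] v=[-2.6880 2.3311 2.0901 -1.7332]
Step 5: x=[4.2870 11.8687 16.2163 19.6281] v=[-0.5883 -0.8028 2.3988 -1.0077]
Step 6: x=[4.5824 11.1907 16.5463 19.6807] v=[1.4771 -3.3901 1.6502 0.2629]
Step 7: x=[5.1351 10.3122 16.5209 20.0318] v=[2.7637 -4.3923 -0.1268 1.7554]
Max displacement = 2.0293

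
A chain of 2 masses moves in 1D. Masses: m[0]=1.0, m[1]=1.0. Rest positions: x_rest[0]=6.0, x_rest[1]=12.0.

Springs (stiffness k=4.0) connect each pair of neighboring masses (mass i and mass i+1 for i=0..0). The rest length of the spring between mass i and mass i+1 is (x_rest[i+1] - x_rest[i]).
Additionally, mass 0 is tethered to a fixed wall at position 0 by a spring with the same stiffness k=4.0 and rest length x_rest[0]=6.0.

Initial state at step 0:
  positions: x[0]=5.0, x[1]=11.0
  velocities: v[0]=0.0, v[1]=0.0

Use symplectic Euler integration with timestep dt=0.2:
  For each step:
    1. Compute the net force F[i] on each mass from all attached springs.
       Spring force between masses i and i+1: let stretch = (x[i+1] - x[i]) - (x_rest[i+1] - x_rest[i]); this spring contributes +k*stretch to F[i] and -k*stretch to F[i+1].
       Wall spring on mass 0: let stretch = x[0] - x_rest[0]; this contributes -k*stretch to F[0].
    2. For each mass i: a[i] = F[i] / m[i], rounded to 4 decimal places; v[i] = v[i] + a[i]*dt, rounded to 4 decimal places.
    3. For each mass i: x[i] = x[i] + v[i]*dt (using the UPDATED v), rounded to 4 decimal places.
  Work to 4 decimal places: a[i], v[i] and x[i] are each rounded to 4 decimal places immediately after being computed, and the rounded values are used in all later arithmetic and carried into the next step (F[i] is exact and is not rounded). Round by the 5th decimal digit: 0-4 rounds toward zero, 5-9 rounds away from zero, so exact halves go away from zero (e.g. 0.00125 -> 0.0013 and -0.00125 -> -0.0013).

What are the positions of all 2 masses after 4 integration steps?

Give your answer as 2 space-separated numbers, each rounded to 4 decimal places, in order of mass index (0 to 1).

Answer: 5.9669 11.3032

Derivation:
Step 0: x=[5.0000 11.0000] v=[0.0000 0.0000]
Step 1: x=[5.1600 11.0000] v=[0.8000 0.0000]
Step 2: x=[5.4288 11.0256] v=[1.3440 0.1280]
Step 3: x=[5.7245 11.1157] v=[1.4784 0.4506]
Step 4: x=[5.9669 11.3032] v=[1.2118 0.9376]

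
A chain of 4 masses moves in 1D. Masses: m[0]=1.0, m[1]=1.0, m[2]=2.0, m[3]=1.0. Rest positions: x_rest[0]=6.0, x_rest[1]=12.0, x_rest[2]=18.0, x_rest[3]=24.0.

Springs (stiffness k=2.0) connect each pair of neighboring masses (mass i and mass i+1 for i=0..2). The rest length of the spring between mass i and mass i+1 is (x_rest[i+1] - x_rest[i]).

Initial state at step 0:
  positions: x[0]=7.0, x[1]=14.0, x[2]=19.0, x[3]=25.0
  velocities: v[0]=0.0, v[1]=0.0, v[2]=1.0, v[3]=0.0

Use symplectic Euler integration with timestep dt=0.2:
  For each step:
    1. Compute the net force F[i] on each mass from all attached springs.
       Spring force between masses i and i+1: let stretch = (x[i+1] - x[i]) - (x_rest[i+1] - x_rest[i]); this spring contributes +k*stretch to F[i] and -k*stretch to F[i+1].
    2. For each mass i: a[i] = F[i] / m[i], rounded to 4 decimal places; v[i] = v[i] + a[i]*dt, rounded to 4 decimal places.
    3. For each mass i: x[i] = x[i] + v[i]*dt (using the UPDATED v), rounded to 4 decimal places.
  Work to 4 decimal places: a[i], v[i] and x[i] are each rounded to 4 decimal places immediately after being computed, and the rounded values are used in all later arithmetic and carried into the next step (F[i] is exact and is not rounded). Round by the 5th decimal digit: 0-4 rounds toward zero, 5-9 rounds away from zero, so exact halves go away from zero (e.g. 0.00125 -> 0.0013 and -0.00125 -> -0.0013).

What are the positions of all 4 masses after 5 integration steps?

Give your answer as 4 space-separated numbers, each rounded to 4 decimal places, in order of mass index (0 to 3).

Step 0: x=[7.0000 14.0000 19.0000 25.0000] v=[0.0000 0.0000 1.0000 0.0000]
Step 1: x=[7.0800 13.8400 19.2400 25.0000] v=[0.4000 -0.8000 1.2000 0.0000]
Step 2: x=[7.2208 13.5712 19.4944 25.0192] v=[0.7040 -1.3440 1.2720 0.0960]
Step 3: x=[7.3896 13.2682 19.7329 25.0764] v=[0.8442 -1.5149 1.1923 0.2861]
Step 4: x=[7.5487 13.0121 19.9265 25.1861] v=[0.7956 -1.2805 0.9681 0.5487]
Step 5: x=[7.6649 12.8721 20.0539 25.3551] v=[0.5810 -0.7001 0.6371 0.8449]

Answer: 7.6649 12.8721 20.0539 25.3551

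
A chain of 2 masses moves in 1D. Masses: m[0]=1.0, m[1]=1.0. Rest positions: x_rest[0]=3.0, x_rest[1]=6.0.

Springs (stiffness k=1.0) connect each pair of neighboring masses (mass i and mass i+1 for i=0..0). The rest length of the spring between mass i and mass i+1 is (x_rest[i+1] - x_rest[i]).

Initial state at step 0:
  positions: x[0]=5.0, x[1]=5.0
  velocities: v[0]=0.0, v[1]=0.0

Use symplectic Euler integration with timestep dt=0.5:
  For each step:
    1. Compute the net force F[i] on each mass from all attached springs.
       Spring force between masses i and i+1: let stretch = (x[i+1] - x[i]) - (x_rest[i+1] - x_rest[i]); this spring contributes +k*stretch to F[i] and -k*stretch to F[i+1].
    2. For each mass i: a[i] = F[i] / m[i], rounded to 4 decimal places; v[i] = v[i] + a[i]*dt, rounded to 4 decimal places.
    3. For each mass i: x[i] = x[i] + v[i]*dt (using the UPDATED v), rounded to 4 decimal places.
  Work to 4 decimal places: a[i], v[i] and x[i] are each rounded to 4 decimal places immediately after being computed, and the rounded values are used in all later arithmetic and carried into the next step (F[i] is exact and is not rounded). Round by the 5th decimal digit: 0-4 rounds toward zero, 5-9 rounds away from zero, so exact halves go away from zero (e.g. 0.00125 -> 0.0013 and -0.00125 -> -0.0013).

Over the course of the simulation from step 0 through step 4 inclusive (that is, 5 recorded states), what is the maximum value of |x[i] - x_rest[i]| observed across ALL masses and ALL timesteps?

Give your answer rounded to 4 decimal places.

Answer: 2.0938

Derivation:
Step 0: x=[5.0000 5.0000] v=[0.0000 0.0000]
Step 1: x=[4.2500 5.7500] v=[-1.5000 1.5000]
Step 2: x=[3.1250 6.8750] v=[-2.2500 2.2500]
Step 3: x=[2.1875 7.8125] v=[-1.8750 1.8750]
Step 4: x=[1.9063 8.0938] v=[-0.5625 0.5625]
Max displacement = 2.0938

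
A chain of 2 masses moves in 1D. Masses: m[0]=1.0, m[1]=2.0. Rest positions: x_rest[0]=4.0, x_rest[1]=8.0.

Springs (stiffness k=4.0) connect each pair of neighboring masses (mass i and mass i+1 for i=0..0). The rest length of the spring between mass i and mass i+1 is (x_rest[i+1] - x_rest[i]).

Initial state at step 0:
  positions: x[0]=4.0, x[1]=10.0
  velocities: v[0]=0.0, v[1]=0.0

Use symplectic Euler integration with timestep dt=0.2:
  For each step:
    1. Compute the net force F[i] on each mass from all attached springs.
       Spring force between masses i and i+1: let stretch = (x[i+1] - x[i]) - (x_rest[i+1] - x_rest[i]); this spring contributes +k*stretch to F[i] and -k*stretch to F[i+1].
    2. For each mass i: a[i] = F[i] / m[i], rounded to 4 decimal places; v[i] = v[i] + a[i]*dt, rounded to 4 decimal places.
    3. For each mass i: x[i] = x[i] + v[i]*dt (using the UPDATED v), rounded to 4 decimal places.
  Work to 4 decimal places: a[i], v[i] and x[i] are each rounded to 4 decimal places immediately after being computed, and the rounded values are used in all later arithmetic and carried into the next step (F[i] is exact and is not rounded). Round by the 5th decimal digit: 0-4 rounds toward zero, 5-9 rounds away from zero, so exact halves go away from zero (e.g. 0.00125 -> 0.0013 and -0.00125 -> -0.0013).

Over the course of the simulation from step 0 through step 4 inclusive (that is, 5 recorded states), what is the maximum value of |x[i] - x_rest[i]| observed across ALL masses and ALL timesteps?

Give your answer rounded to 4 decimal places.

Answer: 2.1726

Derivation:
Step 0: x=[4.0000 10.0000] v=[0.0000 0.0000]
Step 1: x=[4.3200 9.8400] v=[1.6000 -0.8000]
Step 2: x=[4.8832 9.5584] v=[2.8160 -1.4080]
Step 3: x=[5.5544 9.2228] v=[3.3562 -1.6781]
Step 4: x=[6.1726 8.9137] v=[3.0909 -1.5455]
Max displacement = 2.1726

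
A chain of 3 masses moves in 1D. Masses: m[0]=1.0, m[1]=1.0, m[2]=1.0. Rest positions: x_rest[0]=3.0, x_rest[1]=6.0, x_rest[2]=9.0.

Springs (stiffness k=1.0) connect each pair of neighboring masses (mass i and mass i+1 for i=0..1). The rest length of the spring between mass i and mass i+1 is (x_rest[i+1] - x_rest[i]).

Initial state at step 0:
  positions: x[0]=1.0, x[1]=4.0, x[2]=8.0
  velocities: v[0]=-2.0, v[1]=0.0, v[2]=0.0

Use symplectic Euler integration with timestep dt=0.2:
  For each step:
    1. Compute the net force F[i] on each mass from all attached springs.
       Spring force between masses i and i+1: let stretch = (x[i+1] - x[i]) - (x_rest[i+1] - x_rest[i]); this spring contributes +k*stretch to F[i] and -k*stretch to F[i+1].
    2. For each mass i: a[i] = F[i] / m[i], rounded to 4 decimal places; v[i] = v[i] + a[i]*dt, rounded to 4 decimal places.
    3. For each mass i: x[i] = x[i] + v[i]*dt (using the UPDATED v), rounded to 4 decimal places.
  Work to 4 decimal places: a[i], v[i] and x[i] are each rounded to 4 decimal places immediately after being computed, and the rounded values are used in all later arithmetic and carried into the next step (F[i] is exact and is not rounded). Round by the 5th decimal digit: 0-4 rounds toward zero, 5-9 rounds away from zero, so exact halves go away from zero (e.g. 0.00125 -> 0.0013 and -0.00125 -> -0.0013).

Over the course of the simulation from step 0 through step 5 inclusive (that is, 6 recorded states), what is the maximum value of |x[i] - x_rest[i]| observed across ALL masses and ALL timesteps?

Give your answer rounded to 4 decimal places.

Answer: 3.6567

Derivation:
Step 0: x=[1.0000 4.0000 8.0000] v=[-2.0000 0.0000 0.0000]
Step 1: x=[0.6000 4.0400 7.9600] v=[-2.0000 0.2000 -0.2000]
Step 2: x=[0.2176 4.0992 7.8832] v=[-1.9120 0.2960 -0.3840]
Step 3: x=[-0.1295 4.1545 7.7750] v=[-1.7357 0.2765 -0.5408]
Step 4: x=[-0.4253 4.1833 7.6420] v=[-1.4789 0.1438 -0.6649]
Step 5: x=[-0.6567 4.1661 7.4907] v=[-1.1572 -0.0862 -0.7566]
Max displacement = 3.6567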